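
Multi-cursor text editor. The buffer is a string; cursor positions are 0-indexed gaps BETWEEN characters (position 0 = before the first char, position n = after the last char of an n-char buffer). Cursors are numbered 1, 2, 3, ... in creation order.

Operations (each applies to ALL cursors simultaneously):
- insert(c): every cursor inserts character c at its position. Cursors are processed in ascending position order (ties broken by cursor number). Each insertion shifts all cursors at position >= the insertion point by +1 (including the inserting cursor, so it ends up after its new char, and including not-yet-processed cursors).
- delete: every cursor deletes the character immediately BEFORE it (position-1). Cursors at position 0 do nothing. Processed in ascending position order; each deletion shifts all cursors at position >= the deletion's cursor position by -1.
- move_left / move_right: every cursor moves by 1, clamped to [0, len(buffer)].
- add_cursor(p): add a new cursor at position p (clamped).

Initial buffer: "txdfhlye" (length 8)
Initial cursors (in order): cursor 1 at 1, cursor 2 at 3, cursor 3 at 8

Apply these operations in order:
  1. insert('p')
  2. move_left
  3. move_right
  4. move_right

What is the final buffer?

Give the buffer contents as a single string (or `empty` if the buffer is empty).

Answer: tpxdpfhlyep

Derivation:
After op 1 (insert('p')): buffer="tpxdpfhlyep" (len 11), cursors c1@2 c2@5 c3@11, authorship .1..2.....3
After op 2 (move_left): buffer="tpxdpfhlyep" (len 11), cursors c1@1 c2@4 c3@10, authorship .1..2.....3
After op 3 (move_right): buffer="tpxdpfhlyep" (len 11), cursors c1@2 c2@5 c3@11, authorship .1..2.....3
After op 4 (move_right): buffer="tpxdpfhlyep" (len 11), cursors c1@3 c2@6 c3@11, authorship .1..2.....3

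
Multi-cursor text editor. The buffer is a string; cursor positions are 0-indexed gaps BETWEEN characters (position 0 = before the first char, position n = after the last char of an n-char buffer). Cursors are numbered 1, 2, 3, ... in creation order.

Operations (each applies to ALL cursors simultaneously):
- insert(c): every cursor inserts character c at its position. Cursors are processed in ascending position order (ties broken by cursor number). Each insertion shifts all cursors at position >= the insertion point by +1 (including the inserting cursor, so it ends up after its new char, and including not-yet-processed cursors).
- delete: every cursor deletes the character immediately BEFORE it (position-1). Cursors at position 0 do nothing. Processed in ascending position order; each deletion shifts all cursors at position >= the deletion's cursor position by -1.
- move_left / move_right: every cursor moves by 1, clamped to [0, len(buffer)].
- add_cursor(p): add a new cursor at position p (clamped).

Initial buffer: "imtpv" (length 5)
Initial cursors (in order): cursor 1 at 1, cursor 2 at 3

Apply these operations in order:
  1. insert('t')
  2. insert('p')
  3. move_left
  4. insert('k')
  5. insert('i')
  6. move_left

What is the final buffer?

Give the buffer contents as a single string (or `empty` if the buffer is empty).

Answer: itkipmttkippv

Derivation:
After op 1 (insert('t')): buffer="itmttpv" (len 7), cursors c1@2 c2@5, authorship .1..2..
After op 2 (insert('p')): buffer="itpmttppv" (len 9), cursors c1@3 c2@7, authorship .11..22..
After op 3 (move_left): buffer="itpmttppv" (len 9), cursors c1@2 c2@6, authorship .11..22..
After op 4 (insert('k')): buffer="itkpmttkppv" (len 11), cursors c1@3 c2@8, authorship .111..222..
After op 5 (insert('i')): buffer="itkipmttkippv" (len 13), cursors c1@4 c2@10, authorship .1111..2222..
After op 6 (move_left): buffer="itkipmttkippv" (len 13), cursors c1@3 c2@9, authorship .1111..2222..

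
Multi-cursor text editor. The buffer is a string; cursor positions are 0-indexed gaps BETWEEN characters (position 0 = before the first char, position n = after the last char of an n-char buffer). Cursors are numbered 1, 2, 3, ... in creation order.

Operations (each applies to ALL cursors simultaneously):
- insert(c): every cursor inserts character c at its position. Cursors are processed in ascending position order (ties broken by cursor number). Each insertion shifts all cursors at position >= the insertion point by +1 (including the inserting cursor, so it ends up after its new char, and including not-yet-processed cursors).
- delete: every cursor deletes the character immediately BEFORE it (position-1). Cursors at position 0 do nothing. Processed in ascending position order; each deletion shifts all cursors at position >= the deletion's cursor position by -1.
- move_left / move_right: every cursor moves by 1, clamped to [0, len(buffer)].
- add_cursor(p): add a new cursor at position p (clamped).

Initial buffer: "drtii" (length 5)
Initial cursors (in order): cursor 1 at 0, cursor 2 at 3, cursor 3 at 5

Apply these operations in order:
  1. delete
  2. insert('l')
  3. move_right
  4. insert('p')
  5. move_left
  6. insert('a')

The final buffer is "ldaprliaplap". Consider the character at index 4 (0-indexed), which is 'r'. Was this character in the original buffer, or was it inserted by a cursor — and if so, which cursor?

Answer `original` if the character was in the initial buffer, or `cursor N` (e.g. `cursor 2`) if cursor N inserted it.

After op 1 (delete): buffer="dri" (len 3), cursors c1@0 c2@2 c3@3, authorship ...
After op 2 (insert('l')): buffer="ldrlil" (len 6), cursors c1@1 c2@4 c3@6, authorship 1..2.3
After op 3 (move_right): buffer="ldrlil" (len 6), cursors c1@2 c2@5 c3@6, authorship 1..2.3
After op 4 (insert('p')): buffer="ldprliplp" (len 9), cursors c1@3 c2@7 c3@9, authorship 1.1.2.233
After op 5 (move_left): buffer="ldprliplp" (len 9), cursors c1@2 c2@6 c3@8, authorship 1.1.2.233
After op 6 (insert('a')): buffer="ldaprliaplap" (len 12), cursors c1@3 c2@8 c3@11, authorship 1.11.2.22333
Authorship (.=original, N=cursor N): 1 . 1 1 . 2 . 2 2 3 3 3
Index 4: author = original

Answer: original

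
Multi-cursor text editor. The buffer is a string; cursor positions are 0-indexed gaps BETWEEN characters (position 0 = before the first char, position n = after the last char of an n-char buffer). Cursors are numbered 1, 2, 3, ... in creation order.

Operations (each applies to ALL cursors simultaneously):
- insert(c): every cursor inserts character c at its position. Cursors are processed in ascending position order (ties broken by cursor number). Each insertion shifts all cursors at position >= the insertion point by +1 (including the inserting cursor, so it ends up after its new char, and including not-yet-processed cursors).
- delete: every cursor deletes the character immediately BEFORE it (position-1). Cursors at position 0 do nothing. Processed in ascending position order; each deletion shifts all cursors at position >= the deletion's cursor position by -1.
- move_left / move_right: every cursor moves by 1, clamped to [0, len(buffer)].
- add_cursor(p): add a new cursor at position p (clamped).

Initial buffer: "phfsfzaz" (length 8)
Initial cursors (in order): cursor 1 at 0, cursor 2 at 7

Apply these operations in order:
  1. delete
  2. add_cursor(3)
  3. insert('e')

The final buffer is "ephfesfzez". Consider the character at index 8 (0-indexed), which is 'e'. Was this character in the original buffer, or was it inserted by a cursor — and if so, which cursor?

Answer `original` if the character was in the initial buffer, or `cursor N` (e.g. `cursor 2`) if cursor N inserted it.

After op 1 (delete): buffer="phfsfzz" (len 7), cursors c1@0 c2@6, authorship .......
After op 2 (add_cursor(3)): buffer="phfsfzz" (len 7), cursors c1@0 c3@3 c2@6, authorship .......
After op 3 (insert('e')): buffer="ephfesfzez" (len 10), cursors c1@1 c3@5 c2@9, authorship 1...3...2.
Authorship (.=original, N=cursor N): 1 . . . 3 . . . 2 .
Index 8: author = 2

Answer: cursor 2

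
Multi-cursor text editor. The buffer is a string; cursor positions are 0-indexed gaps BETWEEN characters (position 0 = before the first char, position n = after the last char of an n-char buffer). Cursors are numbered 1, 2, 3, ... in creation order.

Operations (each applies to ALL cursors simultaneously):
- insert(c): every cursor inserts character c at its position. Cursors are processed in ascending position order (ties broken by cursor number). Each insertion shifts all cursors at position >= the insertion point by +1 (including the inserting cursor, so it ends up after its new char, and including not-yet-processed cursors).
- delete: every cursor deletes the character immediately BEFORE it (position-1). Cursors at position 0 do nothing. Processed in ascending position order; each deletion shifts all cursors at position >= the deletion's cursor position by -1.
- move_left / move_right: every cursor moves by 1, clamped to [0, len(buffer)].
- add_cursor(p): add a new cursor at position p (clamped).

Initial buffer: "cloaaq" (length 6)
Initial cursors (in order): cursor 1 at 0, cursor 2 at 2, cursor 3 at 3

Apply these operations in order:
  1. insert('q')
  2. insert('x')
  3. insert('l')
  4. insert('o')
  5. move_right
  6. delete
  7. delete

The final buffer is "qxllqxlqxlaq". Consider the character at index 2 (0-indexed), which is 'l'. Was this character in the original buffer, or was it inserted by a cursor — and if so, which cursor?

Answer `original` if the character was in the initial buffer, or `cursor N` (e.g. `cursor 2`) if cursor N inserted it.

After op 1 (insert('q')): buffer="qclqoqaaq" (len 9), cursors c1@1 c2@4 c3@6, authorship 1..2.3...
After op 2 (insert('x')): buffer="qxclqxoqxaaq" (len 12), cursors c1@2 c2@6 c3@9, authorship 11..22.33...
After op 3 (insert('l')): buffer="qxlclqxloqxlaaq" (len 15), cursors c1@3 c2@8 c3@12, authorship 111..222.333...
After op 4 (insert('o')): buffer="qxloclqxlooqxloaaq" (len 18), cursors c1@4 c2@10 c3@15, authorship 1111..2222.3333...
After op 5 (move_right): buffer="qxloclqxlooqxloaaq" (len 18), cursors c1@5 c2@11 c3@16, authorship 1111..2222.3333...
After op 6 (delete): buffer="qxlolqxloqxloaq" (len 15), cursors c1@4 c2@9 c3@13, authorship 1111.22223333..
After op 7 (delete): buffer="qxllqxlqxlaq" (len 12), cursors c1@3 c2@7 c3@10, authorship 111.222333..
Authorship (.=original, N=cursor N): 1 1 1 . 2 2 2 3 3 3 . .
Index 2: author = 1

Answer: cursor 1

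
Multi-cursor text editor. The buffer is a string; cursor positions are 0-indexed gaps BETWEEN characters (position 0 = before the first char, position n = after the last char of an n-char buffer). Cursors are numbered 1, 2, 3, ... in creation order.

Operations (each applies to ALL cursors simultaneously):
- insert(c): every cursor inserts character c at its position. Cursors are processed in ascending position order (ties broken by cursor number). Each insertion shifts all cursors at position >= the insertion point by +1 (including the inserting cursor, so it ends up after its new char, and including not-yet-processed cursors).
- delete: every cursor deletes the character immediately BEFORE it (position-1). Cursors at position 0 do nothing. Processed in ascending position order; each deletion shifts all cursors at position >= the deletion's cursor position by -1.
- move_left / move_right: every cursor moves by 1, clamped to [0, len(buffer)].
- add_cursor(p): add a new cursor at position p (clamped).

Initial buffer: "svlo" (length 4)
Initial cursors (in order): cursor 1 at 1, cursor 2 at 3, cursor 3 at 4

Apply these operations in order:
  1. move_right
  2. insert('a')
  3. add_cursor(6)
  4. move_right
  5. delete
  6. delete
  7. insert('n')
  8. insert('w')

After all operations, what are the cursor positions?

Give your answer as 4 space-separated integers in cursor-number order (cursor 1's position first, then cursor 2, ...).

Answer: 8 8 8 8

Derivation:
After op 1 (move_right): buffer="svlo" (len 4), cursors c1@2 c2@4 c3@4, authorship ....
After op 2 (insert('a')): buffer="svaloaa" (len 7), cursors c1@3 c2@7 c3@7, authorship ..1..23
After op 3 (add_cursor(6)): buffer="svaloaa" (len 7), cursors c1@3 c4@6 c2@7 c3@7, authorship ..1..23
After op 4 (move_right): buffer="svaloaa" (len 7), cursors c1@4 c2@7 c3@7 c4@7, authorship ..1..23
After op 5 (delete): buffer="sva" (len 3), cursors c1@3 c2@3 c3@3 c4@3, authorship ..1
After op 6 (delete): buffer="" (len 0), cursors c1@0 c2@0 c3@0 c4@0, authorship 
After op 7 (insert('n')): buffer="nnnn" (len 4), cursors c1@4 c2@4 c3@4 c4@4, authorship 1234
After op 8 (insert('w')): buffer="nnnnwwww" (len 8), cursors c1@8 c2@8 c3@8 c4@8, authorship 12341234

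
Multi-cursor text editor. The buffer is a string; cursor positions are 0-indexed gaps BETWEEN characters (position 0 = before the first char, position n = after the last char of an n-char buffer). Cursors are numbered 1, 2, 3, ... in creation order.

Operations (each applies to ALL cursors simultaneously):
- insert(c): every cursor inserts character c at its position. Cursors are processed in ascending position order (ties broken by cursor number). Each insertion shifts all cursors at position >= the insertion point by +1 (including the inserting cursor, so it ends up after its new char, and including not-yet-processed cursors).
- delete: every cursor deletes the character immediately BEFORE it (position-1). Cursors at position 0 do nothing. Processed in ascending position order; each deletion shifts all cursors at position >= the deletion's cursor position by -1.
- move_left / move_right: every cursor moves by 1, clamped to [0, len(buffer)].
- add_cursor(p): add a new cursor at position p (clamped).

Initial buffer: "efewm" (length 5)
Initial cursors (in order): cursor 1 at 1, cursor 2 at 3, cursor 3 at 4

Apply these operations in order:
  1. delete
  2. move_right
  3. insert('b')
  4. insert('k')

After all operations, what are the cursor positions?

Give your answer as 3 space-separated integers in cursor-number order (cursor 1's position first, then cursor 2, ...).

After op 1 (delete): buffer="fm" (len 2), cursors c1@0 c2@1 c3@1, authorship ..
After op 2 (move_right): buffer="fm" (len 2), cursors c1@1 c2@2 c3@2, authorship ..
After op 3 (insert('b')): buffer="fbmbb" (len 5), cursors c1@2 c2@5 c3@5, authorship .1.23
After op 4 (insert('k')): buffer="fbkmbbkk" (len 8), cursors c1@3 c2@8 c3@8, authorship .11.2323

Answer: 3 8 8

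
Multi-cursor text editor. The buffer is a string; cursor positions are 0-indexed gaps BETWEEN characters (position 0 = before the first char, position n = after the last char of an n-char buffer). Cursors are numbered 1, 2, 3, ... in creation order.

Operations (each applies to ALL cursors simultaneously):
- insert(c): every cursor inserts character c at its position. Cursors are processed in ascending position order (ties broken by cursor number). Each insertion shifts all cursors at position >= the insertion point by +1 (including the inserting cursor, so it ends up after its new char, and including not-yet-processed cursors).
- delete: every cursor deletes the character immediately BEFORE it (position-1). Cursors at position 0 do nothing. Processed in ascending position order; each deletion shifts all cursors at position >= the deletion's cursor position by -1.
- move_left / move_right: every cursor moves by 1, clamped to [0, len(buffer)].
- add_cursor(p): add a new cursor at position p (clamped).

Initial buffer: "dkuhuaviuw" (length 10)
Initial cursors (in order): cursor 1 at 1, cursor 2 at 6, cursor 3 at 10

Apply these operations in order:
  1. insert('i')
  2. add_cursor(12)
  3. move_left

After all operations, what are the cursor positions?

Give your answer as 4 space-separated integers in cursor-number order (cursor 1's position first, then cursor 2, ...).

Answer: 1 7 12 11

Derivation:
After op 1 (insert('i')): buffer="dikuhuaiviuwi" (len 13), cursors c1@2 c2@8 c3@13, authorship .1.....2....3
After op 2 (add_cursor(12)): buffer="dikuhuaiviuwi" (len 13), cursors c1@2 c2@8 c4@12 c3@13, authorship .1.....2....3
After op 3 (move_left): buffer="dikuhuaiviuwi" (len 13), cursors c1@1 c2@7 c4@11 c3@12, authorship .1.....2....3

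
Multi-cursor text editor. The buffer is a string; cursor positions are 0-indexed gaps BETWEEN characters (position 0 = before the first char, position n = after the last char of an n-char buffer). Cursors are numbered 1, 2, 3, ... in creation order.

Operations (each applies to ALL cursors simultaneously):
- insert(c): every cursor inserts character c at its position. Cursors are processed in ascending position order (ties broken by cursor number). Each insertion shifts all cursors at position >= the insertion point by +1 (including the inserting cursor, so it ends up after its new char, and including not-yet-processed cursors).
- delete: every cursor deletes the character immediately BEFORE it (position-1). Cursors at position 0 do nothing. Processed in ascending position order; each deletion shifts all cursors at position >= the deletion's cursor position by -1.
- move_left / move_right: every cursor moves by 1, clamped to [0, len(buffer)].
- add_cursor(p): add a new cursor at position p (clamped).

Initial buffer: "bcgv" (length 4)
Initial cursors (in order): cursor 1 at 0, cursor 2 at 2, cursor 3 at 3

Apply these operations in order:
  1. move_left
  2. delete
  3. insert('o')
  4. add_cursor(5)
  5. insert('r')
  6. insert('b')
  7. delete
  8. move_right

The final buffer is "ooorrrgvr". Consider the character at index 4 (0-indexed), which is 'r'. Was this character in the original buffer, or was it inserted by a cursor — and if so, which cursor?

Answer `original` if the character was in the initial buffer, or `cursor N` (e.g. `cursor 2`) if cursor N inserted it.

Answer: cursor 2

Derivation:
After op 1 (move_left): buffer="bcgv" (len 4), cursors c1@0 c2@1 c3@2, authorship ....
After op 2 (delete): buffer="gv" (len 2), cursors c1@0 c2@0 c3@0, authorship ..
After op 3 (insert('o')): buffer="ooogv" (len 5), cursors c1@3 c2@3 c3@3, authorship 123..
After op 4 (add_cursor(5)): buffer="ooogv" (len 5), cursors c1@3 c2@3 c3@3 c4@5, authorship 123..
After op 5 (insert('r')): buffer="ooorrrgvr" (len 9), cursors c1@6 c2@6 c3@6 c4@9, authorship 123123..4
After op 6 (insert('b')): buffer="ooorrrbbbgvrb" (len 13), cursors c1@9 c2@9 c3@9 c4@13, authorship 123123123..44
After op 7 (delete): buffer="ooorrrgvr" (len 9), cursors c1@6 c2@6 c3@6 c4@9, authorship 123123..4
After op 8 (move_right): buffer="ooorrrgvr" (len 9), cursors c1@7 c2@7 c3@7 c4@9, authorship 123123..4
Authorship (.=original, N=cursor N): 1 2 3 1 2 3 . . 4
Index 4: author = 2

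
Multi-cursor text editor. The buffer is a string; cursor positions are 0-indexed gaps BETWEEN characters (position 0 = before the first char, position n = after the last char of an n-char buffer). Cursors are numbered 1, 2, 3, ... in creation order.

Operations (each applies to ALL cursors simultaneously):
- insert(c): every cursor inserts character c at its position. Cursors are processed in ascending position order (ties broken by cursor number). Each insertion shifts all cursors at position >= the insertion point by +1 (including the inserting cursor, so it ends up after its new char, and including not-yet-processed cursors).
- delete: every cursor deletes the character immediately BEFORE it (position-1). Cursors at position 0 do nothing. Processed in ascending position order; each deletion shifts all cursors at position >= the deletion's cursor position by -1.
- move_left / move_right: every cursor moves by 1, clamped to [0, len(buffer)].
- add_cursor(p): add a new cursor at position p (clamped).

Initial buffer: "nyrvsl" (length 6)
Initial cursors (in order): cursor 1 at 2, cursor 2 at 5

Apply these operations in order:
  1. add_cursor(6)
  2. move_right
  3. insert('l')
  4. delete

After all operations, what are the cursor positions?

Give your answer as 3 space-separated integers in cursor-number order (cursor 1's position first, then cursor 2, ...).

Answer: 3 6 6

Derivation:
After op 1 (add_cursor(6)): buffer="nyrvsl" (len 6), cursors c1@2 c2@5 c3@6, authorship ......
After op 2 (move_right): buffer="nyrvsl" (len 6), cursors c1@3 c2@6 c3@6, authorship ......
After op 3 (insert('l')): buffer="nyrlvslll" (len 9), cursors c1@4 c2@9 c3@9, authorship ...1...23
After op 4 (delete): buffer="nyrvsl" (len 6), cursors c1@3 c2@6 c3@6, authorship ......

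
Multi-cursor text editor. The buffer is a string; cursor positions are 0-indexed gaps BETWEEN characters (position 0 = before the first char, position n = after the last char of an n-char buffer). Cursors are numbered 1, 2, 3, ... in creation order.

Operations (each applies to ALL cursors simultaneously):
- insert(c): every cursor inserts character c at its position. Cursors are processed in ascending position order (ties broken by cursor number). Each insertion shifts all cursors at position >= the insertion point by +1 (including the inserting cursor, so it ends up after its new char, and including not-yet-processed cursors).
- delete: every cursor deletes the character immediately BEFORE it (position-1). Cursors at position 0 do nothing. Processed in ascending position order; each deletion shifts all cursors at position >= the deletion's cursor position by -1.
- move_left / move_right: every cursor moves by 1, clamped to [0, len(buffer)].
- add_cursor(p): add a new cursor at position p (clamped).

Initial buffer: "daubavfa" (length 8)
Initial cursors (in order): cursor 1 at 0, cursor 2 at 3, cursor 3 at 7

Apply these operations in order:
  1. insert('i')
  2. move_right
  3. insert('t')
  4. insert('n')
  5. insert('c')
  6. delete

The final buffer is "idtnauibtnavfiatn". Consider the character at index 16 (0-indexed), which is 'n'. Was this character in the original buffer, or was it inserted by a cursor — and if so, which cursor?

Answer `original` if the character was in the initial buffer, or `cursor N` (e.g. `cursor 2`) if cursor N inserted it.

After op 1 (insert('i')): buffer="idauibavfia" (len 11), cursors c1@1 c2@5 c3@10, authorship 1...2....3.
After op 2 (move_right): buffer="idauibavfia" (len 11), cursors c1@2 c2@6 c3@11, authorship 1...2....3.
After op 3 (insert('t')): buffer="idtauibtavfiat" (len 14), cursors c1@3 c2@8 c3@14, authorship 1.1..2.2...3.3
After op 4 (insert('n')): buffer="idtnauibtnavfiatn" (len 17), cursors c1@4 c2@10 c3@17, authorship 1.11..2.22...3.33
After op 5 (insert('c')): buffer="idtncauibtncavfiatnc" (len 20), cursors c1@5 c2@12 c3@20, authorship 1.111..2.222...3.333
After op 6 (delete): buffer="idtnauibtnavfiatn" (len 17), cursors c1@4 c2@10 c3@17, authorship 1.11..2.22...3.33
Authorship (.=original, N=cursor N): 1 . 1 1 . . 2 . 2 2 . . . 3 . 3 3
Index 16: author = 3

Answer: cursor 3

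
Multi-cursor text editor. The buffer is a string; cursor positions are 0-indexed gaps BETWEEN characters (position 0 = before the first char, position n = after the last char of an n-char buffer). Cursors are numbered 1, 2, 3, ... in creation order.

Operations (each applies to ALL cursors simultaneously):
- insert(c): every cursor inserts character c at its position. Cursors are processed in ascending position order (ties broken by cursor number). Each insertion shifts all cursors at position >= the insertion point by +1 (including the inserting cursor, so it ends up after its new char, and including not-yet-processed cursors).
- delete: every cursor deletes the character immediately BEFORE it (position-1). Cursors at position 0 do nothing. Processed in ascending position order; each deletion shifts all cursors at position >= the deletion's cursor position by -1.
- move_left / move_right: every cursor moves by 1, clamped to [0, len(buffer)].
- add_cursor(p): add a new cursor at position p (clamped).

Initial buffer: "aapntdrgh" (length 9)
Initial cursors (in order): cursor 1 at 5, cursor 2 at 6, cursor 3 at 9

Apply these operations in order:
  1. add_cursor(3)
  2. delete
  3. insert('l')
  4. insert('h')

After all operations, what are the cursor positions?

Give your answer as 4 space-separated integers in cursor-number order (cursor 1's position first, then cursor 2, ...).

After op 1 (add_cursor(3)): buffer="aapntdrgh" (len 9), cursors c4@3 c1@5 c2@6 c3@9, authorship .........
After op 2 (delete): buffer="aanrg" (len 5), cursors c4@2 c1@3 c2@3 c3@5, authorship .....
After op 3 (insert('l')): buffer="aalnllrgl" (len 9), cursors c4@3 c1@6 c2@6 c3@9, authorship ..4.12..3
After op 4 (insert('h')): buffer="aalhnllhhrglh" (len 13), cursors c4@4 c1@9 c2@9 c3@13, authorship ..44.1212..33

Answer: 9 9 13 4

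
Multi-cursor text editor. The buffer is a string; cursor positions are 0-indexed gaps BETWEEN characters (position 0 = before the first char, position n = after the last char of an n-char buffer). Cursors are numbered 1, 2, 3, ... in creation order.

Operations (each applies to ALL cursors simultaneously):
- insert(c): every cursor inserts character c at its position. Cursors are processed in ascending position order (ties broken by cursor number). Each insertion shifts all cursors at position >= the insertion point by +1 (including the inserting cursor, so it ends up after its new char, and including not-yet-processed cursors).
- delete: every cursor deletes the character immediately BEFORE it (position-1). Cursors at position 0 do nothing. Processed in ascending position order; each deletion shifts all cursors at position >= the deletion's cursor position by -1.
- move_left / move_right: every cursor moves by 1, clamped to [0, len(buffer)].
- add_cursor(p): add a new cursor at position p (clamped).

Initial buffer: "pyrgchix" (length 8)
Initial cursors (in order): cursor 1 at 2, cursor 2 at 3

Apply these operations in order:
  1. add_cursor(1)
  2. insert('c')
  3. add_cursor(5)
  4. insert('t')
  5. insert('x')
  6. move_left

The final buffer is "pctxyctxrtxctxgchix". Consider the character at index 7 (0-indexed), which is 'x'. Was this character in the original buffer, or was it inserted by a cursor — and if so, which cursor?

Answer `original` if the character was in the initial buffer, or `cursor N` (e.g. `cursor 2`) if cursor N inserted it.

Answer: cursor 1

Derivation:
After op 1 (add_cursor(1)): buffer="pyrgchix" (len 8), cursors c3@1 c1@2 c2@3, authorship ........
After op 2 (insert('c')): buffer="pcycrcgchix" (len 11), cursors c3@2 c1@4 c2@6, authorship .3.1.2.....
After op 3 (add_cursor(5)): buffer="pcycrcgchix" (len 11), cursors c3@2 c1@4 c4@5 c2@6, authorship .3.1.2.....
After op 4 (insert('t')): buffer="pctyctrtctgchix" (len 15), cursors c3@3 c1@6 c4@8 c2@10, authorship .33.11.422.....
After op 5 (insert('x')): buffer="pctxyctxrtxctxgchix" (len 19), cursors c3@4 c1@8 c4@11 c2@14, authorship .333.111.44222.....
After op 6 (move_left): buffer="pctxyctxrtxctxgchix" (len 19), cursors c3@3 c1@7 c4@10 c2@13, authorship .333.111.44222.....
Authorship (.=original, N=cursor N): . 3 3 3 . 1 1 1 . 4 4 2 2 2 . . . . .
Index 7: author = 1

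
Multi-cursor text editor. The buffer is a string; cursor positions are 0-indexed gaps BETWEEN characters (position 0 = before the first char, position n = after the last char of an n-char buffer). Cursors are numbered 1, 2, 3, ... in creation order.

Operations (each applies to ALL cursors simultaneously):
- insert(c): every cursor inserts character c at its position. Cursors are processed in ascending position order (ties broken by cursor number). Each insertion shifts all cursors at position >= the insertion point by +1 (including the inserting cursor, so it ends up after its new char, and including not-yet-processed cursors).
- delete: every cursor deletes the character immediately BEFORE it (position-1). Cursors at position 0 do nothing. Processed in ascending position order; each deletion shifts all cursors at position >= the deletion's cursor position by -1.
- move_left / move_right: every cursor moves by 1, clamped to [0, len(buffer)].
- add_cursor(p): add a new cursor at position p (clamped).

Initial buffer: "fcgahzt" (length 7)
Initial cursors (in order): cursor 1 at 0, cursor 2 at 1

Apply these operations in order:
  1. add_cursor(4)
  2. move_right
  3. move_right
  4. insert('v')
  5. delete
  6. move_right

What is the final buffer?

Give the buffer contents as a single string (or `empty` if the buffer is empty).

After op 1 (add_cursor(4)): buffer="fcgahzt" (len 7), cursors c1@0 c2@1 c3@4, authorship .......
After op 2 (move_right): buffer="fcgahzt" (len 7), cursors c1@1 c2@2 c3@5, authorship .......
After op 3 (move_right): buffer="fcgahzt" (len 7), cursors c1@2 c2@3 c3@6, authorship .......
After op 4 (insert('v')): buffer="fcvgvahzvt" (len 10), cursors c1@3 c2@5 c3@9, authorship ..1.2...3.
After op 5 (delete): buffer="fcgahzt" (len 7), cursors c1@2 c2@3 c3@6, authorship .......
After op 6 (move_right): buffer="fcgahzt" (len 7), cursors c1@3 c2@4 c3@7, authorship .......

Answer: fcgahzt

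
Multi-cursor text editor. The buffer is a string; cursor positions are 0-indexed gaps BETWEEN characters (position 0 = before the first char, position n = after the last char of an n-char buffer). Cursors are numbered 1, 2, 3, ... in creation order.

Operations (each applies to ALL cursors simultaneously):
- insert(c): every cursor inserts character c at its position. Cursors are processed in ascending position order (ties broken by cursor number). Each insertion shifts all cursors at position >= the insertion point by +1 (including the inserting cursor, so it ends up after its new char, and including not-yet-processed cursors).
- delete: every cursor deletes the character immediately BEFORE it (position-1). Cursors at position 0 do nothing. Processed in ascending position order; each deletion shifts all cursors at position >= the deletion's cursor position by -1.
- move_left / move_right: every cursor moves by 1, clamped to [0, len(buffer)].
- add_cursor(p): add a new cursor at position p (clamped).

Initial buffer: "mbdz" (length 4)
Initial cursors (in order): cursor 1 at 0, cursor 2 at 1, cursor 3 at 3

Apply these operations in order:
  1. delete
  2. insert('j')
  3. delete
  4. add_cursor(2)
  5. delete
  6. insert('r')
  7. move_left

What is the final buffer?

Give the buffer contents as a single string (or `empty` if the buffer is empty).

After op 1 (delete): buffer="bz" (len 2), cursors c1@0 c2@0 c3@1, authorship ..
After op 2 (insert('j')): buffer="jjbjz" (len 5), cursors c1@2 c2@2 c3@4, authorship 12.3.
After op 3 (delete): buffer="bz" (len 2), cursors c1@0 c2@0 c3@1, authorship ..
After op 4 (add_cursor(2)): buffer="bz" (len 2), cursors c1@0 c2@0 c3@1 c4@2, authorship ..
After op 5 (delete): buffer="" (len 0), cursors c1@0 c2@0 c3@0 c4@0, authorship 
After op 6 (insert('r')): buffer="rrrr" (len 4), cursors c1@4 c2@4 c3@4 c4@4, authorship 1234
After op 7 (move_left): buffer="rrrr" (len 4), cursors c1@3 c2@3 c3@3 c4@3, authorship 1234

Answer: rrrr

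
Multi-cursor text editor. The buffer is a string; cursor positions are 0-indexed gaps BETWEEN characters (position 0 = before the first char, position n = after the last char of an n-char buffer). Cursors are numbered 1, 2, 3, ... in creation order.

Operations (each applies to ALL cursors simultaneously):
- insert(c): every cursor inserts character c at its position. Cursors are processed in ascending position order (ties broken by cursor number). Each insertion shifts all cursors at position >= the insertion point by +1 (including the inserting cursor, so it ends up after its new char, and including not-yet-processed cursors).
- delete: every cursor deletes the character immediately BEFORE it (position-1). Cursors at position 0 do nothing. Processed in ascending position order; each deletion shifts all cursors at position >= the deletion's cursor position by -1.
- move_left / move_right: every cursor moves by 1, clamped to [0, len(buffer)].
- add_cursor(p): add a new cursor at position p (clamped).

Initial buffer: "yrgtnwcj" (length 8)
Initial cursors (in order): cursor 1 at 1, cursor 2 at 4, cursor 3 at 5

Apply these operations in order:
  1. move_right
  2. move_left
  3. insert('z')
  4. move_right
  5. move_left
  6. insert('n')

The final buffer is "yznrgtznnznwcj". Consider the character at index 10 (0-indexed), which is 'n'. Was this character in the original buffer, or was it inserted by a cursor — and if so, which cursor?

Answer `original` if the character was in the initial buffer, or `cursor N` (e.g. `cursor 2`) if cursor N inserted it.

Answer: cursor 3

Derivation:
After op 1 (move_right): buffer="yrgtnwcj" (len 8), cursors c1@2 c2@5 c3@6, authorship ........
After op 2 (move_left): buffer="yrgtnwcj" (len 8), cursors c1@1 c2@4 c3@5, authorship ........
After op 3 (insert('z')): buffer="yzrgtznzwcj" (len 11), cursors c1@2 c2@6 c3@8, authorship .1...2.3...
After op 4 (move_right): buffer="yzrgtznzwcj" (len 11), cursors c1@3 c2@7 c3@9, authorship .1...2.3...
After op 5 (move_left): buffer="yzrgtznzwcj" (len 11), cursors c1@2 c2@6 c3@8, authorship .1...2.3...
After op 6 (insert('n')): buffer="yznrgtznnznwcj" (len 14), cursors c1@3 c2@8 c3@11, authorship .11...22.33...
Authorship (.=original, N=cursor N): . 1 1 . . . 2 2 . 3 3 . . .
Index 10: author = 3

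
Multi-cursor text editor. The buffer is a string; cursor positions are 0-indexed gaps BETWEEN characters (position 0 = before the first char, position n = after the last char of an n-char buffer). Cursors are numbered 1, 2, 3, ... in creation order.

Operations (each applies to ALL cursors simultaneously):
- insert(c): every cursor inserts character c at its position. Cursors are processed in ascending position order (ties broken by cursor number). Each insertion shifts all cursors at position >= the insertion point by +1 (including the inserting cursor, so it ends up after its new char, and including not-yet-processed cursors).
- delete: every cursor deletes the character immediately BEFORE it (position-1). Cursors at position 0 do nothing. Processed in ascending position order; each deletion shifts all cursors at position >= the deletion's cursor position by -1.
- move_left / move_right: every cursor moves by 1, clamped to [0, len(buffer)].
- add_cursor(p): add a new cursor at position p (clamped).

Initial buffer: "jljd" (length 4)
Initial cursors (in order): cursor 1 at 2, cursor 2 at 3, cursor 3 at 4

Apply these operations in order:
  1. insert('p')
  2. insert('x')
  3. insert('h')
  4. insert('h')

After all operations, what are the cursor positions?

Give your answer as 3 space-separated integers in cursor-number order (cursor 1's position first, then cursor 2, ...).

After op 1 (insert('p')): buffer="jlpjpdp" (len 7), cursors c1@3 c2@5 c3@7, authorship ..1.2.3
After op 2 (insert('x')): buffer="jlpxjpxdpx" (len 10), cursors c1@4 c2@7 c3@10, authorship ..11.22.33
After op 3 (insert('h')): buffer="jlpxhjpxhdpxh" (len 13), cursors c1@5 c2@9 c3@13, authorship ..111.222.333
After op 4 (insert('h')): buffer="jlpxhhjpxhhdpxhh" (len 16), cursors c1@6 c2@11 c3@16, authorship ..1111.2222.3333

Answer: 6 11 16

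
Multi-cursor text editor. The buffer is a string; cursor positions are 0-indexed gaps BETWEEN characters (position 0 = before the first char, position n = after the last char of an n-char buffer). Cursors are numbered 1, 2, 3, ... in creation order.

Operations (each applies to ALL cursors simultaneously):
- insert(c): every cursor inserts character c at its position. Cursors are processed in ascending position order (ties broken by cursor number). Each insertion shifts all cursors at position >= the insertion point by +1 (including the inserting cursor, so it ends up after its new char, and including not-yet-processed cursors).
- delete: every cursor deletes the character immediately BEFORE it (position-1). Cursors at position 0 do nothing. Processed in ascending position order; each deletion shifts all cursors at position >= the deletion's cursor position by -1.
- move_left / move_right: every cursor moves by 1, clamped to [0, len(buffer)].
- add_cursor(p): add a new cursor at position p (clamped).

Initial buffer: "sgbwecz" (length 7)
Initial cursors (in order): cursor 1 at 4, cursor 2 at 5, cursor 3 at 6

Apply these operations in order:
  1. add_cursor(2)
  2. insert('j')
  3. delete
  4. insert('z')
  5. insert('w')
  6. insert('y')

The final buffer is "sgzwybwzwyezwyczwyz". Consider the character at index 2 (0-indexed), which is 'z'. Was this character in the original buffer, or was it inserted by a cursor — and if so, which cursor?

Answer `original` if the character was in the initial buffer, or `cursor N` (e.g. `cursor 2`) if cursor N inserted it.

Answer: cursor 4

Derivation:
After op 1 (add_cursor(2)): buffer="sgbwecz" (len 7), cursors c4@2 c1@4 c2@5 c3@6, authorship .......
After op 2 (insert('j')): buffer="sgjbwjejcjz" (len 11), cursors c4@3 c1@6 c2@8 c3@10, authorship ..4..1.2.3.
After op 3 (delete): buffer="sgbwecz" (len 7), cursors c4@2 c1@4 c2@5 c3@6, authorship .......
After op 4 (insert('z')): buffer="sgzbwzezczz" (len 11), cursors c4@3 c1@6 c2@8 c3@10, authorship ..4..1.2.3.
After op 5 (insert('w')): buffer="sgzwbwzwezwczwz" (len 15), cursors c4@4 c1@8 c2@11 c3@14, authorship ..44..11.22.33.
After op 6 (insert('y')): buffer="sgzwybwzwyezwyczwyz" (len 19), cursors c4@5 c1@10 c2@14 c3@18, authorship ..444..111.222.333.
Authorship (.=original, N=cursor N): . . 4 4 4 . . 1 1 1 . 2 2 2 . 3 3 3 .
Index 2: author = 4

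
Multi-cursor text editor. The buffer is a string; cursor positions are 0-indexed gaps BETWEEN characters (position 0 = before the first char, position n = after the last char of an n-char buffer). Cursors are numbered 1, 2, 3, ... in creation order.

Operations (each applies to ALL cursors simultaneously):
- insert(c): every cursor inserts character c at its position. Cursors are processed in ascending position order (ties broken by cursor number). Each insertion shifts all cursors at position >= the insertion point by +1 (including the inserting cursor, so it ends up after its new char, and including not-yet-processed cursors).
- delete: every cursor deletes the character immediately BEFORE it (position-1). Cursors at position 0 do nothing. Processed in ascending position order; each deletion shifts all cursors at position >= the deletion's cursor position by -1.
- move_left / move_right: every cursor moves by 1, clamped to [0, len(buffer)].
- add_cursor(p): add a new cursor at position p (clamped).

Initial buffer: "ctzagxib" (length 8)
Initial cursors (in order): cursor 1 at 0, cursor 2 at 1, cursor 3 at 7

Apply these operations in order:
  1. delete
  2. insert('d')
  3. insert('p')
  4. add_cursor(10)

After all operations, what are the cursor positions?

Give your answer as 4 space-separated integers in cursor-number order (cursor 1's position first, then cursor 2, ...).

Answer: 4 4 11 10

Derivation:
After op 1 (delete): buffer="tzagxb" (len 6), cursors c1@0 c2@0 c3@5, authorship ......
After op 2 (insert('d')): buffer="ddtzagxdb" (len 9), cursors c1@2 c2@2 c3@8, authorship 12.....3.
After op 3 (insert('p')): buffer="ddpptzagxdpb" (len 12), cursors c1@4 c2@4 c3@11, authorship 1212.....33.
After op 4 (add_cursor(10)): buffer="ddpptzagxdpb" (len 12), cursors c1@4 c2@4 c4@10 c3@11, authorship 1212.....33.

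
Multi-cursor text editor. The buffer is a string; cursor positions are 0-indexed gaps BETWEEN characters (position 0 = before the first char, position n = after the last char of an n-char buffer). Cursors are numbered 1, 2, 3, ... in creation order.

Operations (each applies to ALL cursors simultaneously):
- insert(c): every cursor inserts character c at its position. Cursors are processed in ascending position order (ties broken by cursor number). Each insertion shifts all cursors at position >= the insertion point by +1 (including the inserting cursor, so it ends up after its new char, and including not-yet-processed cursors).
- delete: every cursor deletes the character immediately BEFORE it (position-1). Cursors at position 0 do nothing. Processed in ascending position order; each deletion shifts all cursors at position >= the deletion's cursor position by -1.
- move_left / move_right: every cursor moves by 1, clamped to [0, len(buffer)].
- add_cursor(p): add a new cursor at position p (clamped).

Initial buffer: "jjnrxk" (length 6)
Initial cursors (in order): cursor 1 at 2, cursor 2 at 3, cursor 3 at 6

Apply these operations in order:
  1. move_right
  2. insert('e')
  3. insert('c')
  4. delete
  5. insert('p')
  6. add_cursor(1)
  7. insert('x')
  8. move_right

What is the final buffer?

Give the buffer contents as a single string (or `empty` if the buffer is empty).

Answer: jxjnepxrepxxkepx

Derivation:
After op 1 (move_right): buffer="jjnrxk" (len 6), cursors c1@3 c2@4 c3@6, authorship ......
After op 2 (insert('e')): buffer="jjnerexke" (len 9), cursors c1@4 c2@6 c3@9, authorship ...1.2..3
After op 3 (insert('c')): buffer="jjnecrecxkec" (len 12), cursors c1@5 c2@8 c3@12, authorship ...11.22..33
After op 4 (delete): buffer="jjnerexke" (len 9), cursors c1@4 c2@6 c3@9, authorship ...1.2..3
After op 5 (insert('p')): buffer="jjneprepxkep" (len 12), cursors c1@5 c2@8 c3@12, authorship ...11.22..33
After op 6 (add_cursor(1)): buffer="jjneprepxkep" (len 12), cursors c4@1 c1@5 c2@8 c3@12, authorship ...11.22..33
After op 7 (insert('x')): buffer="jxjnepxrepxxkepx" (len 16), cursors c4@2 c1@7 c2@11 c3@16, authorship .4..111.222..333
After op 8 (move_right): buffer="jxjnepxrepxxkepx" (len 16), cursors c4@3 c1@8 c2@12 c3@16, authorship .4..111.222..333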